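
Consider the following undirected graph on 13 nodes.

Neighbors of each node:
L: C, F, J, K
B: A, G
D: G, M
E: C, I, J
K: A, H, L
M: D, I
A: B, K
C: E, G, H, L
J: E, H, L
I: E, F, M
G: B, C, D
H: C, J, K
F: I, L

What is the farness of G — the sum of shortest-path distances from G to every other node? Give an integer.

25

Distances from G: A:2, B:1, C:1, D:1, E:2, F:3, H:2, I:3, J:3, K:3, L:2, M:2.
Sum = 2 + 1 + 1 + 1 + 2 + 3 + 2 + 3 + 3 + 3 + 2 + 2 = 25.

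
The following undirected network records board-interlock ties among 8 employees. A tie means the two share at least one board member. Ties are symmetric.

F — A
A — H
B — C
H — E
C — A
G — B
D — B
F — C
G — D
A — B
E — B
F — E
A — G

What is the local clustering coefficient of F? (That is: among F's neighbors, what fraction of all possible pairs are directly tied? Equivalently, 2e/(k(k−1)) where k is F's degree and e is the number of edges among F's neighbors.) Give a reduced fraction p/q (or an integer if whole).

F's neighbors: A, C, and E (k = 3).
Possible neighbor pairs: C(3,2) = 3. Edges among them: A–C → e = 1.
Clustering(F) = 1/3.

1/3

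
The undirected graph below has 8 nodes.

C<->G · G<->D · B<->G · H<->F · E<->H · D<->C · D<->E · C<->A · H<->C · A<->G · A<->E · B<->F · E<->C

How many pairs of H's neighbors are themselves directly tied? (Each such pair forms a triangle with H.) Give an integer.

1

H's neighbors: C, E, and F.
Neighbor pairs that are themselves tied: H–C–E. Each forms one triangle with H, for 1 in total.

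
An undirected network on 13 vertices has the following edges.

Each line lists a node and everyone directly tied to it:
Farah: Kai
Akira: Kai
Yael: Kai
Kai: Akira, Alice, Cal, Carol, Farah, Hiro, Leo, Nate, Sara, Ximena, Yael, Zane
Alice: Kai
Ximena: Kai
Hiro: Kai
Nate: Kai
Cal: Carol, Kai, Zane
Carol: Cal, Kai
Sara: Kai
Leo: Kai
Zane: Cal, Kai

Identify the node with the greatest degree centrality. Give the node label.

Kai

Degrees — Akira:1, Alice:1, Cal:3, Carol:2, Farah:1, Hiro:1, Kai:12, Leo:1, Nate:1, Sara:1, Ximena:1, Yael:1, Zane:2.
The maximum is 12, attained only by Kai.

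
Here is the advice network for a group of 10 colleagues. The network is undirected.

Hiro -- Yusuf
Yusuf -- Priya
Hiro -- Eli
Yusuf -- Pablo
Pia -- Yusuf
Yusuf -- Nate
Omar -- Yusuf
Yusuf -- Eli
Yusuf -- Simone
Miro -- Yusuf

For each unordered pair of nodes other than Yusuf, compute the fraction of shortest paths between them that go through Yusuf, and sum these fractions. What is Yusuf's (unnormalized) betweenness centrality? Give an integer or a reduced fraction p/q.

Pairs whose geodesics pass through Yusuf — Omar–Hiro: 1; Omar–Miro: 1; Omar–Simone: 1; Omar–Pia: 1; Omar–Nate: 1; Omar–Eli: 1; Omar–Priya: 1; Omar–Pablo: 1; Hiro–Miro: 1; Hiro–Simone: 1; Hiro–Pia: 1; Hiro–Nate: 1; Hiro–Priya: 1; Hiro–Pablo: 1 … (+21 more pairs).
All other pairs contribute 0.
Summing the contributions gives betweenness(Yusuf) = 35.

35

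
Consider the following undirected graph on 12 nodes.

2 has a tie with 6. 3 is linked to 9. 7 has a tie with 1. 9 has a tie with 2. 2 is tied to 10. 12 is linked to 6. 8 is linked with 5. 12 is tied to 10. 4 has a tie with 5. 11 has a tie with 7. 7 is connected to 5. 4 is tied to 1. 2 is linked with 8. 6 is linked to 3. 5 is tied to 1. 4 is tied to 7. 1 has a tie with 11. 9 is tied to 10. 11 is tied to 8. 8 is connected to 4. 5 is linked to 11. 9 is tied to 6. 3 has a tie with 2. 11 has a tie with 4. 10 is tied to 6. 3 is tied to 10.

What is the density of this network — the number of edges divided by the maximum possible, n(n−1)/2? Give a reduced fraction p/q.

13/33

There are 26 edges and 12 nodes, so the maximum possible is C(12,2) = 66.
Density = 26/66 = 13/33.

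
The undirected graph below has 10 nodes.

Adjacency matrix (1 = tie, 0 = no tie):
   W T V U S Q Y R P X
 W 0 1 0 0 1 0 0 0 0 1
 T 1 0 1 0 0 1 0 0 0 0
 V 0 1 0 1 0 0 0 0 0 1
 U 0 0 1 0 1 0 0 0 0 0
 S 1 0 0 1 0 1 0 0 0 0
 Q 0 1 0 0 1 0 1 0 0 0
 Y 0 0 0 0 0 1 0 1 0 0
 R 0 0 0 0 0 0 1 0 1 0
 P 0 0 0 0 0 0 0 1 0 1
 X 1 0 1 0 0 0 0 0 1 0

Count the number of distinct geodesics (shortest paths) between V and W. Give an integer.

The shortest distance is 2. The length-2 paths are: V–T–W; V–X–W.
That gives 2 distinct shortest paths.

2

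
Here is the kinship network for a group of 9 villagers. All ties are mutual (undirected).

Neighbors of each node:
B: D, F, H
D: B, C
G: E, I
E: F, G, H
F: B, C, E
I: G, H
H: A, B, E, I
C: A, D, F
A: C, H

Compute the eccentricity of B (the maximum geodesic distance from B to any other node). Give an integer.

Distances from B: A:2, C:2, D:1, E:2, F:1, G:3, H:1, I:2.
The largest is 3 (to G), so the eccentricity of B is 3.

3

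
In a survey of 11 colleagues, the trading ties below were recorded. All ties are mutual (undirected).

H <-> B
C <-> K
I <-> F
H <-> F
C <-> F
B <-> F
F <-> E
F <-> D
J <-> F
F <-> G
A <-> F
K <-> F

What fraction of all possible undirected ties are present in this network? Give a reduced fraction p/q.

12/55

There are 12 edges and 11 nodes, so the maximum possible is C(11,2) = 55.
Density = 12/55.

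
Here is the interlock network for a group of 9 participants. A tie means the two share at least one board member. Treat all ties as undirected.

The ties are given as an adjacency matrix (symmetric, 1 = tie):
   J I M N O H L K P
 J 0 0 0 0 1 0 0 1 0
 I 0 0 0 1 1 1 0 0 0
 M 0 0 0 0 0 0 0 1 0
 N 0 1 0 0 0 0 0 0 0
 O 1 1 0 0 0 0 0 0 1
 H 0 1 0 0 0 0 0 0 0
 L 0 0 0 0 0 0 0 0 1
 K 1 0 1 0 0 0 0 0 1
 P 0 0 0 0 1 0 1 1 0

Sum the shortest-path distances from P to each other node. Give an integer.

15

Distances from P: H:3, I:2, J:2, K:1, L:1, M:2, N:3, O:1.
Sum = 3 + 2 + 2 + 1 + 1 + 2 + 3 + 1 = 15.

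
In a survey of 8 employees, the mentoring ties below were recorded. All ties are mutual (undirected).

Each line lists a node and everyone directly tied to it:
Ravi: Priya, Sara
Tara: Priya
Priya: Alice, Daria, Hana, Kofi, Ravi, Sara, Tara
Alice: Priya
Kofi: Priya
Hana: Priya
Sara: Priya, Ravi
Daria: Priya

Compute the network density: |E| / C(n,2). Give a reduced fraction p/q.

2/7

There are 8 edges and 8 nodes, so the maximum possible is C(8,2) = 28.
Density = 8/28 = 2/7.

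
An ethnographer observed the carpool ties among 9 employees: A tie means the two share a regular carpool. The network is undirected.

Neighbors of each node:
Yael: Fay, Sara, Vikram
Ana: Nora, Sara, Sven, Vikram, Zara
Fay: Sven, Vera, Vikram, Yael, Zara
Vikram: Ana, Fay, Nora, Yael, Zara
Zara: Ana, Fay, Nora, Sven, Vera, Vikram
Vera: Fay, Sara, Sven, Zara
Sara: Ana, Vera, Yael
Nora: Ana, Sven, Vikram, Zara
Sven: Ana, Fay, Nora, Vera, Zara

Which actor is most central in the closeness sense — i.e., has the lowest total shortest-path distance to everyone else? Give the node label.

Farness (sum of distances to all others) for each node — Ana:11, Fay:11, Nora:12, Sara:13, Sven:11, Vera:12, Vikram:11, Yael:13, Zara:10.
The smallest farness is 10, for Zara, so Zara has the highest closeness.

Zara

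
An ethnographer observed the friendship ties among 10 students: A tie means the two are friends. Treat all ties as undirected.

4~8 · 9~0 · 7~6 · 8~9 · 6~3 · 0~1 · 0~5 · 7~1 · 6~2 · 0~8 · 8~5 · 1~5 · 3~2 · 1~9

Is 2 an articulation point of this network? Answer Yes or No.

No

Even without 2, every remaining node can still reach every other (the residual graph is connected), so 2 is not a cut vertex.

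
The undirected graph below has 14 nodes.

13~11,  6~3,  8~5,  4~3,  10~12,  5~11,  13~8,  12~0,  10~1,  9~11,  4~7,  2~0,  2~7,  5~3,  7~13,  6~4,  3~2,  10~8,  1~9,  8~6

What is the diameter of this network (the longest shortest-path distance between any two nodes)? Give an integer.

Eccentricity of each node (its greatest distance to any other): 0:4, 1:4, 2:4, 3:4, 4:4, 5:3, 6:4, 7:4, 8:3, 9:4, 10:3, 11:4, 12:4, 13:3.
The maximum eccentricity is 4, realized for instance by the pair 9–0 via 9 – 1 – 10 – 12 – 0. So the diameter is 4.

4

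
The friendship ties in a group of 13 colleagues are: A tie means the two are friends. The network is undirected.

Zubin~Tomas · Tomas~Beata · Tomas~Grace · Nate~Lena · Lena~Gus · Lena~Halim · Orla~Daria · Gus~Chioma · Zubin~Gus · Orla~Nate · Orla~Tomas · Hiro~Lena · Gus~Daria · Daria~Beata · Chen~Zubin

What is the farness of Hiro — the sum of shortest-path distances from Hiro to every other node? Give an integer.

Distances from Hiro: Beata:4, Chen:4, Chioma:3, Daria:3, Grace:5, Gus:2, Halim:2, Lena:1, Nate:2, Orla:3, Tomas:4, Zubin:3.
Sum = 4 + 4 + 3 + 3 + 5 + 2 + 2 + 1 + 2 + 3 + 4 + 3 = 36.

36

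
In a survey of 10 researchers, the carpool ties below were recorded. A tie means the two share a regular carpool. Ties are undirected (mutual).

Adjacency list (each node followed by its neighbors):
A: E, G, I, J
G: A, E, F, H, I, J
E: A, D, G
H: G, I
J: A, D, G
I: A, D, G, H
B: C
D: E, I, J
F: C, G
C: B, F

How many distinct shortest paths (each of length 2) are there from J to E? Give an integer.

3

The shortest distance is 2. The length-2 paths are: J–D–E; J–G–E; J–A–E.
That gives 3 distinct shortest paths.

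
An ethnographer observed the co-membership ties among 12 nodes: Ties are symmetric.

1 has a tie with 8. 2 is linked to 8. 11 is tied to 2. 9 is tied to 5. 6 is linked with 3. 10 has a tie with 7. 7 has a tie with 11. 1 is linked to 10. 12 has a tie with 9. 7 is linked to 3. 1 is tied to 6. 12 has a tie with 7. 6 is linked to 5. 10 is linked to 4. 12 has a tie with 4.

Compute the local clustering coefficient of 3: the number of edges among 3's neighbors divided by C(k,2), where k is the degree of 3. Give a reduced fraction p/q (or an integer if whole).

0

3's neighbors: 6 and 7 (k = 2).
Possible neighbor pairs: C(2,2) = 1. Edges among them: none → e = 0.
Clustering(3) = 0/1.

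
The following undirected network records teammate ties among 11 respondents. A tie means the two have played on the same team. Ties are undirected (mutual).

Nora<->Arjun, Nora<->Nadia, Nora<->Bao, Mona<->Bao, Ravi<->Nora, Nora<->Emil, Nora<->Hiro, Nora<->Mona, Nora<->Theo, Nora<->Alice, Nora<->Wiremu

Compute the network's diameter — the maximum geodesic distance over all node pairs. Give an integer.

Eccentricity of each node (its greatest distance to any other): Alice:2, Arjun:2, Bao:2, Emil:2, Hiro:2, Mona:2, Nadia:2, Nora:1, Ravi:2, Theo:2, Wiremu:2.
The maximum eccentricity is 2, realized for instance by the pair Alice–Wiremu via Alice – Nora – Wiremu. So the diameter is 2.

2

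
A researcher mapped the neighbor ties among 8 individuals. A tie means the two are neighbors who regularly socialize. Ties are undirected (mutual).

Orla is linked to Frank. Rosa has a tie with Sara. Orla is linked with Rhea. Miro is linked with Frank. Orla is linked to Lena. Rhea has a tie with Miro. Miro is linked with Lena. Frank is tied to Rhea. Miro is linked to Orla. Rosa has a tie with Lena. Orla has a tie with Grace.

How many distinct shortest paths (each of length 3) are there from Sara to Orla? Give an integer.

1

The shortest distance is 3, and the only length-3 path is Sara–Rosa–Lena–Orla. So there is exactly 1 shortest path.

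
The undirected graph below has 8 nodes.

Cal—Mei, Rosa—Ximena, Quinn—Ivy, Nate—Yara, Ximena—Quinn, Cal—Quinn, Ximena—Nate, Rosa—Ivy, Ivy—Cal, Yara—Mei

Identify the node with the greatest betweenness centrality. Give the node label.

Ximena

Unnormalized betweenness of each node: Cal:5, Ivy:5/2, Mei:3, Nate:3, Quinn:3, Rosa:1, Ximena:11/2, Yara:2.
Ximena has the largest value, 11/2, making it the main broker — the node through which the most shortest paths run.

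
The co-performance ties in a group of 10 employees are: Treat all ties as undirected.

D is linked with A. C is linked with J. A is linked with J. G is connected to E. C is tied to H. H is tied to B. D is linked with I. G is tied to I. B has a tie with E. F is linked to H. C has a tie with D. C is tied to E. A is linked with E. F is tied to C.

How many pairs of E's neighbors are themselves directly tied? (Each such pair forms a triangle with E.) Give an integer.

E's neighbors are A, B, C, and G, but none of them are tied to each other, so no triangle contains E.

0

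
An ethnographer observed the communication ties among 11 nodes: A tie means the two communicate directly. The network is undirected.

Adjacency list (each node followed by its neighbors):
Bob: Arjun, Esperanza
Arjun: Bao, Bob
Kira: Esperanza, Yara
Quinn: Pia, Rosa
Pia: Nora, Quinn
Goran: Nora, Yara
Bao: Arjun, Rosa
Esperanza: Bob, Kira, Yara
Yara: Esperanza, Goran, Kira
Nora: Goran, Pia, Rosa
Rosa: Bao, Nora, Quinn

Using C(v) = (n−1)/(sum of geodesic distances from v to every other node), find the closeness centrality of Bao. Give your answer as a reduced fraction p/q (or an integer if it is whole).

2/5

Distances from Bao: Arjun:1, Bob:2, Esperanza:3, Goran:3, Kira:4, Nora:2, Pia:3, Quinn:2, Rosa:1, Yara:4. Sum = 25.
n = 11, so closeness = 10/25 = 2/5.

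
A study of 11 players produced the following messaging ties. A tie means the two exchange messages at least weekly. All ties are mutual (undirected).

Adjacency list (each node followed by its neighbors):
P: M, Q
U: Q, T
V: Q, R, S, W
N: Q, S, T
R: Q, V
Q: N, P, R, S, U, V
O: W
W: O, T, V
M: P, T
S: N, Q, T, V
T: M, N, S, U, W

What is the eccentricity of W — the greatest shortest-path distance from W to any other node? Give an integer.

Distances from W: M:2, N:2, O:1, P:3, Q:2, R:2, S:2, T:1, U:2, V:1.
The largest is 3 (to P), so the eccentricity of W is 3.

3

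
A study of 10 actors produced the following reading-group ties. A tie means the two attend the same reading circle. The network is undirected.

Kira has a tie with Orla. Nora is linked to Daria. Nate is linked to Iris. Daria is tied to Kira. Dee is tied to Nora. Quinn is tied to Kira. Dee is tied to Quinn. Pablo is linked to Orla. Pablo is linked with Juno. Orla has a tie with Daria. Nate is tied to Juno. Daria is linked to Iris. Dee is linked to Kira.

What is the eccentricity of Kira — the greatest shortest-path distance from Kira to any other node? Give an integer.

Distances from Kira: Daria:1, Dee:1, Iris:2, Juno:3, Nate:3, Nora:2, Orla:1, Pablo:2, Quinn:1.
The largest is 3 (to Nate and Juno), so the eccentricity of Kira is 3.

3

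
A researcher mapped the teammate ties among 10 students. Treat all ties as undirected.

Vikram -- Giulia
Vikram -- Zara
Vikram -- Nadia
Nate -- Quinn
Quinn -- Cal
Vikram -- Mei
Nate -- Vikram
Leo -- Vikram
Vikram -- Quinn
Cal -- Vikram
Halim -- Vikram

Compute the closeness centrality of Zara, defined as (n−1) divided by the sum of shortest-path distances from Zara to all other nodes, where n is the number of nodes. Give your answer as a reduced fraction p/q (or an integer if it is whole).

Distances from Zara: Cal:2, Giulia:2, Halim:2, Leo:2, Mei:2, Nadia:2, Nate:2, Quinn:2, Vikram:1. Sum = 17.
n = 10, so closeness = 9/17.

9/17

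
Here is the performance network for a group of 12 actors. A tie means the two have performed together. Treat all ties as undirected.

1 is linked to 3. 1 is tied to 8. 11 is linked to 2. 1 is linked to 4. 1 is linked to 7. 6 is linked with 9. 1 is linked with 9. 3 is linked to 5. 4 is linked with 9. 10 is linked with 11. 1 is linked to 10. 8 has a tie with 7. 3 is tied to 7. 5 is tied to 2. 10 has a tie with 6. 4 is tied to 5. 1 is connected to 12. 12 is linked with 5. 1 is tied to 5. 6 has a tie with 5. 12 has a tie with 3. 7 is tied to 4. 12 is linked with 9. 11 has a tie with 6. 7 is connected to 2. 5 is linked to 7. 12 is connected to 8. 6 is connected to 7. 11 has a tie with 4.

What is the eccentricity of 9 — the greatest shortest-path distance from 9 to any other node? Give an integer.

3

Distances from 9: 1:1, 2:3, 3:2, 4:1, 5:2, 6:1, 7:2, 8:2, 10:2, 11:2, 12:1.
The largest is 3 (to 2), so the eccentricity of 9 is 3.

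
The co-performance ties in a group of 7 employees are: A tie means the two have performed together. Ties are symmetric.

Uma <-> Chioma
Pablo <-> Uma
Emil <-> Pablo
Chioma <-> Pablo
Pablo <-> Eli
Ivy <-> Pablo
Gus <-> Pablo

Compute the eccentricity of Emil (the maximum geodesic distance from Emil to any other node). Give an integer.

Distances from Emil: Chioma:2, Eli:2, Gus:2, Ivy:2, Pablo:1, Uma:2.
The largest is 2 (to Gus, Chioma, Uma, Ivy, and Eli), so the eccentricity of Emil is 2.

2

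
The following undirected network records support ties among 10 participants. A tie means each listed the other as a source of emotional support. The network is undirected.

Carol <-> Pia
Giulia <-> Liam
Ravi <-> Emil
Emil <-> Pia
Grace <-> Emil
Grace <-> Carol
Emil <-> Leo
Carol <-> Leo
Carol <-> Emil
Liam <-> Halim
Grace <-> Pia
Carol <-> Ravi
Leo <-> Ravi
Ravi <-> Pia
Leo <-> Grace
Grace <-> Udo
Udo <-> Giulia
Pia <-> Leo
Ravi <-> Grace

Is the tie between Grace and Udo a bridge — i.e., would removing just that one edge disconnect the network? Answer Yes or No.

Without the Grace–Udo edge there is no alternate route between Grace and Udo, so the network disconnects. It is a bridge.

Yes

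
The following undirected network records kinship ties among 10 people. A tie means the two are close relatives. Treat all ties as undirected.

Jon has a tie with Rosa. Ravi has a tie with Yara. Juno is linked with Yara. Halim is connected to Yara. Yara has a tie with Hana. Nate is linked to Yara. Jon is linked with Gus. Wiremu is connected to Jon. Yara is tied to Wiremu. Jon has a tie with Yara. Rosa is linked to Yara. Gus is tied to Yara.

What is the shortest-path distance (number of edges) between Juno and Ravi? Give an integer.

2

One shortest route is Juno – Yara – Ravi, which uses 2 edges, and Juno and Ravi are not directly tied, so nothing shorter exists. So d(Juno,Ravi) = 2.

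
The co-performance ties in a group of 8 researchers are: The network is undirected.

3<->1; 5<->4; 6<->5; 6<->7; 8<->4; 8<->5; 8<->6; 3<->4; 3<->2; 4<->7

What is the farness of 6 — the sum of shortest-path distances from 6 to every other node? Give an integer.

16

Distances from 6: 1:4, 2:4, 3:3, 4:2, 5:1, 7:1, 8:1.
Sum = 4 + 4 + 3 + 2 + 1 + 1 + 1 = 16.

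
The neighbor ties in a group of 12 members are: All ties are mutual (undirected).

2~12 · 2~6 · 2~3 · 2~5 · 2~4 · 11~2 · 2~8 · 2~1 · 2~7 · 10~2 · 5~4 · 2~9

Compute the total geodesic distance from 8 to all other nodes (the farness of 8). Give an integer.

21

Distances from 8: 1:2, 2:1, 3:2, 4:2, 5:2, 6:2, 7:2, 9:2, 10:2, 11:2, 12:2.
Sum = 2 + 1 + 2 + 2 + 2 + 2 + 2 + 2 + 2 + 2 + 2 = 21.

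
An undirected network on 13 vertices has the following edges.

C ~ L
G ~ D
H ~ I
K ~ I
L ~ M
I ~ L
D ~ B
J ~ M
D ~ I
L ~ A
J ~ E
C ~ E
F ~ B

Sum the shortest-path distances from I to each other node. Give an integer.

Distances from I: A:2, B:2, C:2, D:1, E:3, F:3, G:2, H:1, J:3, K:1, L:1, M:2.
Sum = 2 + 2 + 2 + 1 + 3 + 3 + 2 + 1 + 3 + 1 + 1 + 2 = 23.

23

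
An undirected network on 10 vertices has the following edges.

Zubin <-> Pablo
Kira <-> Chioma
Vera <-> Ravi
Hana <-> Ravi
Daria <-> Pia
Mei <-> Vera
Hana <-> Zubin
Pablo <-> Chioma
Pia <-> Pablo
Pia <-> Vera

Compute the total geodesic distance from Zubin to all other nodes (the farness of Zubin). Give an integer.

Distances from Zubin: Chioma:2, Daria:3, Hana:1, Kira:3, Mei:4, Pablo:1, Pia:2, Ravi:2, Vera:3.
Sum = 2 + 3 + 1 + 3 + 4 + 1 + 2 + 2 + 3 = 21.

21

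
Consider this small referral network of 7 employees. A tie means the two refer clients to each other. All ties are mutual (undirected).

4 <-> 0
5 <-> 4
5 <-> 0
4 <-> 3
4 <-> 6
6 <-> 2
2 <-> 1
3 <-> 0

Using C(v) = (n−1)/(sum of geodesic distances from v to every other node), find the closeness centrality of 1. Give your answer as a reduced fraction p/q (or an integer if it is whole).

1/3

Distances from 1: 0:4, 2:1, 3:4, 4:3, 5:4, 6:2. Sum = 18.
n = 7, so closeness = 6/18 = 1/3.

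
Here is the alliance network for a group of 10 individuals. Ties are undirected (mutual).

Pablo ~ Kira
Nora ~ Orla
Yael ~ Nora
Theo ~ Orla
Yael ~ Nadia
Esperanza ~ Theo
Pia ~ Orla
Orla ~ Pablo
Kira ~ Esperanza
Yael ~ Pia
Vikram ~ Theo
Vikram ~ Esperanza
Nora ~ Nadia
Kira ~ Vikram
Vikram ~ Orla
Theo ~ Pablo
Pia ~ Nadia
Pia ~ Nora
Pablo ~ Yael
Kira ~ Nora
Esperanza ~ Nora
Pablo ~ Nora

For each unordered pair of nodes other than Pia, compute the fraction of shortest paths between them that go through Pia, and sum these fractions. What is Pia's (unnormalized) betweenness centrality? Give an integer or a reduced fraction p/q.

599/420

Pairs whose geodesics pass through Pia — Yael–Orla: 1/3; Yael–Vikram: 1/7; Nadia–Theo: 1/5; Nadia–Orla: 1/2; Nadia–Vikram: 1/4.
All other pairs contribute 0.
Summing the contributions gives betweenness(Pia) = 599/420.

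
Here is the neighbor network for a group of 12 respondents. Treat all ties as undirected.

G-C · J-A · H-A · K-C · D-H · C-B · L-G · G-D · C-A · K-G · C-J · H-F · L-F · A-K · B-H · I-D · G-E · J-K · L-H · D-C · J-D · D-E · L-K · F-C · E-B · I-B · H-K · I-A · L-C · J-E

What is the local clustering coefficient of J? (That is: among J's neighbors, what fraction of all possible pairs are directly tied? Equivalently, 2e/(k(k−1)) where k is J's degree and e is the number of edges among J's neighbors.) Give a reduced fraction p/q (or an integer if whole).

J's neighbors: A, C, D, E, and K (k = 5).
Possible neighbor pairs: C(5,2) = 10. Edges among them: A–C, A–K, C–D, C–K, D–E → e = 5.
Clustering(J) = 5/10 = 1/2.

1/2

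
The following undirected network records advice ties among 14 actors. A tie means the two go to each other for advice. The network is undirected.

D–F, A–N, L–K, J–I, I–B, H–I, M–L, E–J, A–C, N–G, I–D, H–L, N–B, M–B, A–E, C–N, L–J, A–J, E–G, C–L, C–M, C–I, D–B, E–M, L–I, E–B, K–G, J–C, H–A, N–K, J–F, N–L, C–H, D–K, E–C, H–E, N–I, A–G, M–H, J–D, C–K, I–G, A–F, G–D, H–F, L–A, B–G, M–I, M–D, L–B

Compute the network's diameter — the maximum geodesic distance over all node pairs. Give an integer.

2

Eccentricity of each node (its greatest distance to any other): A:2, B:2, C:2, D:2, E:2, F:2, G:2, H:2, I:2, J:2, K:2, L:2, M:2, N:2.
The maximum eccentricity is 2, realized for instance by the pair H–J via H – I – J. So the diameter is 2.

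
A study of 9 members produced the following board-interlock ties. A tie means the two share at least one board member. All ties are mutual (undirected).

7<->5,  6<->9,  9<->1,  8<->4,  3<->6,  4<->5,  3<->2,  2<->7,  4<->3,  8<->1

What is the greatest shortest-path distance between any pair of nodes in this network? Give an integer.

Eccentricity of each node (its greatest distance to any other): 1:4, 2:4, 3:3, 4:3, 5:4, 6:3, 7:4, 8:3, 9:4.
The maximum eccentricity is 4, realized for instance by the pair 1–2 via 1 – 8 – 4 – 3 – 2. So the diameter is 4.

4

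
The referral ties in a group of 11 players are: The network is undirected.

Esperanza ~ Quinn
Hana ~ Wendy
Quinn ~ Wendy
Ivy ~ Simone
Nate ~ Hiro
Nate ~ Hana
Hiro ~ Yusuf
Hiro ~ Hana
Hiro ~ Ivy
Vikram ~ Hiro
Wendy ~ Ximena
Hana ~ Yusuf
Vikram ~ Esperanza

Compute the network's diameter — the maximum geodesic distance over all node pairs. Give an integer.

5

Eccentricity of each node (its greatest distance to any other): Esperanza:4, Hana:3, Hiro:3, Ivy:4, Nate:3, Quinn:5, Simone:5, Vikram:4, Wendy:4, Ximena:5, Yusuf:3.
The maximum eccentricity is 5, realized for instance by the pair Simone–Ximena via Simone – Ivy – Hiro – Hana – Wendy – Ximena. So the diameter is 5.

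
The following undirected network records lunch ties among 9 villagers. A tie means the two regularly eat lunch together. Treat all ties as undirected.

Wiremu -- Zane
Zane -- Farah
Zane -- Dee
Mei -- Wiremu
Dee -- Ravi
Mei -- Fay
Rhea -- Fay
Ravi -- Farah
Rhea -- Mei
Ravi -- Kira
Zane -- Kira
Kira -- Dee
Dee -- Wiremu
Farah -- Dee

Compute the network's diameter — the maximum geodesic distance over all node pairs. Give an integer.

4

Eccentricity of each node (its greatest distance to any other): Dee:3, Farah:4, Fay:4, Kira:4, Mei:3, Ravi:4, Rhea:4, Wiremu:2, Zane:3.
The maximum eccentricity is 4, realized for instance by the pair Rhea–Ravi via Rhea – Mei – Wiremu – Dee – Ravi. So the diameter is 4.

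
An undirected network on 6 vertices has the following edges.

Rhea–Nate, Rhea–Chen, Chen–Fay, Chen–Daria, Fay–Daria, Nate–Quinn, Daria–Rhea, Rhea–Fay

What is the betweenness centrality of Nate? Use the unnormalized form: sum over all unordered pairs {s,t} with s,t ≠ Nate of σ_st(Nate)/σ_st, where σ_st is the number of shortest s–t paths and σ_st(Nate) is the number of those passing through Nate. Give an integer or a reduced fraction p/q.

Pairs whose geodesics pass through Nate — Fay–Quinn: 1; Rhea–Quinn: 1; Chen–Quinn: 1; Daria–Quinn: 1.
All other pairs contribute 0.
Summing the contributions gives betweenness(Nate) = 4.

4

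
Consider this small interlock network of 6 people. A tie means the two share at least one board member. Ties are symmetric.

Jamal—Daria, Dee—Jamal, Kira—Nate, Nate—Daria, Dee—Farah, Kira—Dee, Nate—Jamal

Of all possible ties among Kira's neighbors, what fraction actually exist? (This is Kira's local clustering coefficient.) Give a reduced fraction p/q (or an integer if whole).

0

Kira's neighbors: Dee and Nate (k = 2).
Possible neighbor pairs: C(2,2) = 1. Edges among them: none → e = 0.
Clustering(Kira) = 0/1.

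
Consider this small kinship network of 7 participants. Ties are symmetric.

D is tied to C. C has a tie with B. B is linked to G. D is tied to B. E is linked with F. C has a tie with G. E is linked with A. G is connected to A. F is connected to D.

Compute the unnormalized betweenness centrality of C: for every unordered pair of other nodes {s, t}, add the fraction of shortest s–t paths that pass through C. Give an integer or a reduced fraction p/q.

7/6

Pairs whose geodesics pass through C — A–D: 1/3; F–G: 1/3; D–G: 1/2.
All other pairs contribute 0.
Summing the contributions gives betweenness(C) = 7/6.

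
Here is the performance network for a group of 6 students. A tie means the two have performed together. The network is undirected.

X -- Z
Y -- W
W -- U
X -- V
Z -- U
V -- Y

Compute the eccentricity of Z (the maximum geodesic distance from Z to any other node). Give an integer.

Distances from Z: U:1, V:2, W:2, X:1, Y:3.
The largest is 3 (to Y), so the eccentricity of Z is 3.

3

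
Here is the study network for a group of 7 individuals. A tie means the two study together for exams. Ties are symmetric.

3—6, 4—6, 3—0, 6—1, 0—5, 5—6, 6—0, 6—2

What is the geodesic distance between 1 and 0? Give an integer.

2

One shortest route is 1 – 6 – 0, which uses 2 edges, and 1 and 0 are not directly tied, so nothing shorter exists. So d(1,0) = 2.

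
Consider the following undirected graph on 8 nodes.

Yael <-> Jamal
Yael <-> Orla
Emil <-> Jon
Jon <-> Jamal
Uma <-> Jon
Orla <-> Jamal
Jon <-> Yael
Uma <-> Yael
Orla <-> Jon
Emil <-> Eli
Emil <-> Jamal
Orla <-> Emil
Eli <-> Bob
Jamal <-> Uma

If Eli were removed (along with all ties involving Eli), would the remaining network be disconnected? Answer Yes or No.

Removing Eli leaves {Emil, Jamal, Jon, Orla, Uma, and Yael} with no path to {Bob}, so the network splits into 2 components. Eli is a cut vertex.

Yes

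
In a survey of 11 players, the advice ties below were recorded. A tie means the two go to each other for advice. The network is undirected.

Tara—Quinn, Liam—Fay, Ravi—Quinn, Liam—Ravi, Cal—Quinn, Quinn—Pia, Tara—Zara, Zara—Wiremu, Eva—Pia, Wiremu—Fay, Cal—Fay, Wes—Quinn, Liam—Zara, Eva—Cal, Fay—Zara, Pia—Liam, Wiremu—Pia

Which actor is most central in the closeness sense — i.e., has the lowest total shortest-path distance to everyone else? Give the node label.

Quinn

Farness (sum of distances to all others) for each node — Cal:17, Eva:22, Fay:17, Liam:17, Pia:16, Quinn:15, Ravi:20, Tara:19, Wes:24, Wiremu:19, Zara:18.
The smallest farness is 15, for Quinn, so Quinn has the highest closeness.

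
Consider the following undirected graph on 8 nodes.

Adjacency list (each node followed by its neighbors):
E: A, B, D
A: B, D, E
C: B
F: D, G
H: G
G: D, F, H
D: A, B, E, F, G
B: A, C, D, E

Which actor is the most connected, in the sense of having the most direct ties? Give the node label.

D

Degrees — A:3, B:4, C:1, D:5, E:3, F:2, G:3, H:1.
The maximum is 5, attained only by D.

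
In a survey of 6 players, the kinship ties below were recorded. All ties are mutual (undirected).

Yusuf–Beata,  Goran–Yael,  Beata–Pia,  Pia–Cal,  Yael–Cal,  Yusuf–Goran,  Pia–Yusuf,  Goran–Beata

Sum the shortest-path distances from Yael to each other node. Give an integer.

8

Distances from Yael: Beata:2, Cal:1, Goran:1, Pia:2, Yusuf:2.
Sum = 2 + 1 + 1 + 2 + 2 = 8.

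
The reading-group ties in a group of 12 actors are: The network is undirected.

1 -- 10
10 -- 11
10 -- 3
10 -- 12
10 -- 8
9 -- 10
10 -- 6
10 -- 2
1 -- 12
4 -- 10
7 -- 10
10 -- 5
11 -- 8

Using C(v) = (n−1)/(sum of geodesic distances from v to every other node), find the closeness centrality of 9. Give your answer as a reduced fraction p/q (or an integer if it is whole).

Distances from 9: 1:2, 2:2, 3:2, 4:2, 5:2, 6:2, 7:2, 8:2, 10:1, 11:2, 12:2. Sum = 21.
n = 12, so closeness = 11/21.

11/21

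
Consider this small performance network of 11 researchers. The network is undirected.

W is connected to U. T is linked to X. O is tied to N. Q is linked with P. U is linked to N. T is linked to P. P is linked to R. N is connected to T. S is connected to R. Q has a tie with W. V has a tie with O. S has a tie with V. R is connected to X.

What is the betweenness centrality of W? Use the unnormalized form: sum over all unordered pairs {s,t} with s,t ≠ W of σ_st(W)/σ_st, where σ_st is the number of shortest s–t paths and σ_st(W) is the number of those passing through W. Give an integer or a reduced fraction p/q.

Pairs whose geodesics pass through W — U–R: 1/3; U–P: 1/2; U–Q: 1; N–Q: 1/2; O–Q: 1/2.
All other pairs contribute 0.
Summing the contributions gives betweenness(W) = 17/6.

17/6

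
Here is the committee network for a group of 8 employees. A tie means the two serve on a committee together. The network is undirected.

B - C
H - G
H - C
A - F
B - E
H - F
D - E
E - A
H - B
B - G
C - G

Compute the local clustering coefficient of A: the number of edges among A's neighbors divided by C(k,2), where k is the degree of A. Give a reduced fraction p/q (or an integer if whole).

0

A's neighbors: E and F (k = 2).
Possible neighbor pairs: C(2,2) = 1. Edges among them: none → e = 0.
Clustering(A) = 0/1.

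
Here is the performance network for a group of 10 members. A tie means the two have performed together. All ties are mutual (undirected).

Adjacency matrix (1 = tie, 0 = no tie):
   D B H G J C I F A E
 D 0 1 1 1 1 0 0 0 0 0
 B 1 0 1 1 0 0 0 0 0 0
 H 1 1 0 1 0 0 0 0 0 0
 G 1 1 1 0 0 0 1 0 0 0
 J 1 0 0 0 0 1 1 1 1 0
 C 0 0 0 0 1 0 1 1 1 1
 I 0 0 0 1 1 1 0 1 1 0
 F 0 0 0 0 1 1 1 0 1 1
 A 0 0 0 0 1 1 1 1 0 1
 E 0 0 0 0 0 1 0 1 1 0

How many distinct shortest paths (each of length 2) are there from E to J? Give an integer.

The shortest distance is 2. The length-2 paths are: E–C–J; E–F–J; E–A–J.
That gives 3 distinct shortest paths.

3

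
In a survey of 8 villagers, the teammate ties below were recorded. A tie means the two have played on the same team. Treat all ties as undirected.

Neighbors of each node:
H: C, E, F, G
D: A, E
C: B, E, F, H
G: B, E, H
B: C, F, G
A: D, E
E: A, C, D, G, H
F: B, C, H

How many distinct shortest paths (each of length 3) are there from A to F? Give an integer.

2

The shortest distance is 3. The length-3 paths are: A–E–H–F; A–E–C–F.
That gives 2 distinct shortest paths.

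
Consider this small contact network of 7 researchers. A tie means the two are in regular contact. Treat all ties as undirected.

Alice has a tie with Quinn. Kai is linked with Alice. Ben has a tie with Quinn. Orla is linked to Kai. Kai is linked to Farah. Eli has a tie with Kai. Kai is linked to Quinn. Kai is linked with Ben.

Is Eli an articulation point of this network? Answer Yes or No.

No

Even without Eli, every remaining node can still reach every other (the residual graph is connected), so Eli is not a cut vertex.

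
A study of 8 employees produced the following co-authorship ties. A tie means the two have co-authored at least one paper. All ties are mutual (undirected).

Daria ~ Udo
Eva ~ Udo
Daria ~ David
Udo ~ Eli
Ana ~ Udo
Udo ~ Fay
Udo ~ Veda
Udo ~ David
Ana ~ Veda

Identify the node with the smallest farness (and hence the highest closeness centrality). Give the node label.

Farness (sum of distances to all others) for each node — Ana:12, Daria:12, David:12, Eli:13, Eva:13, Fay:13, Udo:7, Veda:12.
The smallest farness is 7, for Udo, so Udo has the highest closeness.

Udo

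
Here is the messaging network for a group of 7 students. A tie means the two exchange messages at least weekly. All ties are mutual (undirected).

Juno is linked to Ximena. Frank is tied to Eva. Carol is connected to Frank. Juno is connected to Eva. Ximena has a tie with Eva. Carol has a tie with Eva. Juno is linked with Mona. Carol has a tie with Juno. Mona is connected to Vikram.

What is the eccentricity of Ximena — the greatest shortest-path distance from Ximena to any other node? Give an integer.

3

Distances from Ximena: Carol:2, Eva:1, Frank:2, Juno:1, Mona:2, Vikram:3.
The largest is 3 (to Vikram), so the eccentricity of Ximena is 3.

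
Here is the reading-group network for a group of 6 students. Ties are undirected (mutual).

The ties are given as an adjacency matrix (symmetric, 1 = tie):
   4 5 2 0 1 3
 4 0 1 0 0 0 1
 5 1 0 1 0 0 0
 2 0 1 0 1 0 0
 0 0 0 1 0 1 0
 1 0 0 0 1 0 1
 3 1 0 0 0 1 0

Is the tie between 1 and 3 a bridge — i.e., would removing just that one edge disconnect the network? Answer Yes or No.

No

Even without that edge, 1 still reaches 3 via 1 – 0 – 2 – 5 – 4 – 3, so the network stays connected. Not a bridge.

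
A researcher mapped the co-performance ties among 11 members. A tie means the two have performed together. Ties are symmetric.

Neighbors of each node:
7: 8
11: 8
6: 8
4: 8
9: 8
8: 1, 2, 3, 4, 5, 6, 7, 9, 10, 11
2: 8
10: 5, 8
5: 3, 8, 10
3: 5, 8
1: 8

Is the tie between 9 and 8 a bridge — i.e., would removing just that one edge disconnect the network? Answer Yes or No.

Yes

Without the 9–8 edge there is no alternate route between 9 and 8, so the network disconnects. It is a bridge.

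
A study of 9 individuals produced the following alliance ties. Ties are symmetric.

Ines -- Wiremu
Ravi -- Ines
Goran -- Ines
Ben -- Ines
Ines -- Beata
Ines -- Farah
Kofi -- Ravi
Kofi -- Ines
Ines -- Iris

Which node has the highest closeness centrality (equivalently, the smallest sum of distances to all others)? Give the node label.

Farness (sum of distances to all others) for each node — Beata:15, Ben:15, Farah:15, Goran:15, Ines:8, Iris:15, Kofi:14, Ravi:14, Wiremu:15.
The smallest farness is 8, for Ines, so Ines has the highest closeness.

Ines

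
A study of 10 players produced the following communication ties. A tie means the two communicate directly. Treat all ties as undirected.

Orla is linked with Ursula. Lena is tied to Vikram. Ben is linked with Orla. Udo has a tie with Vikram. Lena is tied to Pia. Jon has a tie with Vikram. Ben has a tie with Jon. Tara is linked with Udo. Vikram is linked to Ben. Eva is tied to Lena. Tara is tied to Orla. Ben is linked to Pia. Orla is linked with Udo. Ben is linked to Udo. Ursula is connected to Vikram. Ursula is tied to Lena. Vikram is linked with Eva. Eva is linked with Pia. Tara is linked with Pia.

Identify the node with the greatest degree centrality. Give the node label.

Degrees — Ben:5, Eva:3, Jon:2, Lena:4, Orla:4, Pia:4, Tara:3, Udo:4, Ursula:3, Vikram:6.
The maximum is 6, attained only by Vikram.

Vikram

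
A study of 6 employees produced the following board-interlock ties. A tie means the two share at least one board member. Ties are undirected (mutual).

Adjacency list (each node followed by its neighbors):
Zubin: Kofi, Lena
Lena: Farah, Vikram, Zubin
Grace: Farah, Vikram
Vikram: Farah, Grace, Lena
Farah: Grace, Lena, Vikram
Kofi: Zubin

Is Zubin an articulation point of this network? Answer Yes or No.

Removing Zubin leaves {Kofi} with no path to {Farah, Grace, Lena, and Vikram}, so the network splits into 2 components. Zubin is a cut vertex.

Yes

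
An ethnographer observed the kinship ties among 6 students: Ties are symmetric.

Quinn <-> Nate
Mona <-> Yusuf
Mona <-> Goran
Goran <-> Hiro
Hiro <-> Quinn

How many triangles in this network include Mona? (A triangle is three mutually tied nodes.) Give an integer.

Mona's neighbors are Goran and Yusuf, but none of them are tied to each other, so no triangle contains Mona.

0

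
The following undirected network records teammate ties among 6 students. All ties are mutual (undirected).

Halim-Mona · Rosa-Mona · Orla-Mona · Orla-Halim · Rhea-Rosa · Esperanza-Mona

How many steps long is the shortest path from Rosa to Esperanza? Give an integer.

One shortest route is Rosa – Mona – Esperanza, which uses 2 edges, and Rosa and Esperanza are not directly tied, so nothing shorter exists. So d(Rosa,Esperanza) = 2.

2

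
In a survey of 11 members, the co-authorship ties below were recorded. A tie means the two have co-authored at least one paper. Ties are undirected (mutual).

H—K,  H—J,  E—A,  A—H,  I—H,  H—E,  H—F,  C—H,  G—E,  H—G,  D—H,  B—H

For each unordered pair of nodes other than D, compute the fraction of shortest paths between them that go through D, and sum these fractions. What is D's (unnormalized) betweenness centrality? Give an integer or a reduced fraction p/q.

0

No shortest path between any pair of other nodes passes through D.
Summing the contributions gives betweenness(D) = 0.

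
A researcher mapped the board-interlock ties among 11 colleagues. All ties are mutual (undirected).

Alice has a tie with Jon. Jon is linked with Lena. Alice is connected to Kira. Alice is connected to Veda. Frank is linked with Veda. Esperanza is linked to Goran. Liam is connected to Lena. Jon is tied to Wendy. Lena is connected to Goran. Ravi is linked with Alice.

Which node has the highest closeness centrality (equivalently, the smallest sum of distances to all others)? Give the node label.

Farness (sum of distances to all others) for each node — Alice:20, Esperanza:38, Frank:36, Goran:29, Jon:19, Kira:29, Lena:22, Liam:31, Ravi:29, Veda:27, Wendy:28.
The smallest farness is 19, for Jon, so Jon has the highest closeness.

Jon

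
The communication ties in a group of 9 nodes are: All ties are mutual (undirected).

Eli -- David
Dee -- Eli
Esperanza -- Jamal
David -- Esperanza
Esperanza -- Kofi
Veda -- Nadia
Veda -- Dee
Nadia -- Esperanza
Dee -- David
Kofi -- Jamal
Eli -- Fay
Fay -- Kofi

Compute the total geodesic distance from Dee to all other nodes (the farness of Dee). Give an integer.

15

Distances from Dee: David:1, Eli:1, Esperanza:2, Fay:2, Jamal:3, Kofi:3, Nadia:2, Veda:1.
Sum = 1 + 1 + 2 + 2 + 3 + 3 + 2 + 1 = 15.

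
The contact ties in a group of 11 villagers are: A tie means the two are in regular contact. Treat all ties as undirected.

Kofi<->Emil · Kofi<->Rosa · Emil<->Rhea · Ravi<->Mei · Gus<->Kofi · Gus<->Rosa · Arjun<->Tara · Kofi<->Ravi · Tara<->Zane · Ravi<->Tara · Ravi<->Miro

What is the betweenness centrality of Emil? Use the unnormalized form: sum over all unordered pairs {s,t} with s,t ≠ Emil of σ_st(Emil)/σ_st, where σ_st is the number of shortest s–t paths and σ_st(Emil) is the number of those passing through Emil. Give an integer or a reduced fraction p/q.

9

Pairs whose geodesics pass through Emil — Gus–Rhea: 1; Miro–Rhea: 1; Ravi–Rhea: 1; Zane–Rhea: 1; Kofi–Rhea: 1; Rosa–Rhea: 1; Arjun–Rhea: 1; Tara–Rhea: 1; Rhea–Mei: 1.
All other pairs contribute 0.
Summing the contributions gives betweenness(Emil) = 9.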